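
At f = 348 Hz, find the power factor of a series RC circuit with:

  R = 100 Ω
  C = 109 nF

Step 1 — Angular frequency: ω = 2π·f = 2π·348 = 2187 rad/s.
Step 2 — Component impedances:
  R: Z = R = 100 Ω
  C: Z = 1/(jωC) = -j/(ω·C) = 0 - j4196 Ω
Step 3 — Series combination: Z_total = R + C = 100 - j4196 Ω = 4197∠-88.6° Ω.
Step 4 — Power factor: PF = cos(φ) = Re(Z)/|Z| = 100/4197 = 0.02383.
Step 5 — Type: Im(Z) = -4196 ⇒ leading (phase φ = -88.6°).

PF = 0.02383 (leading, φ = -88.6°)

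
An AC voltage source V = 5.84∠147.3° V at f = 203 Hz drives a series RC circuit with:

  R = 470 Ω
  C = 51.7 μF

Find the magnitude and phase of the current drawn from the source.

Step 1 — Angular frequency: ω = 2π·f = 2π·203 = 1275 rad/s.
Step 2 — Component impedances:
  R: Z = R = 470 Ω
  C: Z = 1/(jωC) = -j/(ω·C) = 0 - j15.16 Ω
Step 3 — Series combination: Z_total = R + C = 470 - j15.16 Ω = 470.2∠-1.8° Ω.
Step 4 — Source phasor: V = 5.84∠147.3° V = -4.914 + j3.155 V.
Step 5 — Ohm's law: I = V / Z_total = (-4.914 + j3.155) / (470 - j15.16) = -0.01066 + j0.006369 A.
Step 6 — Convert to polar: |I| = 0.01242 A, ∠I = 149.1°.

I = 0.01242∠149.1° A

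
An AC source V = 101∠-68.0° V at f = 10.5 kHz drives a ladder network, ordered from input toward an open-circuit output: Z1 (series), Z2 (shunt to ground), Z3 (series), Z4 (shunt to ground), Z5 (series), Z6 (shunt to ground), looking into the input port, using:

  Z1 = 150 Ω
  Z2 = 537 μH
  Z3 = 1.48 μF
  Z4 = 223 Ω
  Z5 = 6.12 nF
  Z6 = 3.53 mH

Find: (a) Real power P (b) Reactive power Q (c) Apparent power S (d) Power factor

Step 1 — Angular frequency: ω = 2π·f = 2π·1.05e+04 = 6.597e+04 rad/s.
Step 2 — Component impedances:
  Z1: Z = R = 150 Ω
  Z2: Z = jωL = j·6.597e+04·0.000537 = 0 + j35.43 Ω
  Z3: Z = 1/(jωC) = -j/(ω·C) = 0 - j10.24 Ω
  Z4: Z = R = 223 Ω
  Z5: Z = 1/(jωC) = -j/(ω·C) = 0 - j2477 Ω
  Z6: Z = jωL = j·6.597e+04·0.00353 = 0 + j232.9 Ω
Step 3 — Ladder network (open output): work backward from the far end, alternating series and parallel combinations. Z_in = 155.7 + j35.34 Ω = 159.6∠12.8° Ω.
Step 4 — Source phasor: V = 101∠-68.0° V = 37.84 - j93.65 V.
Step 5 — Current: I = V / Z = 0.1012 - j0.6245 A = 0.6327∠-80.8° A.
Step 6 — Complex power: S = V·I* = 62.31 + j14.15 VA.
Step 7 — Real power: P = Re(S) = 62.31 W.
Step 8 — Reactive power: Q = Im(S) = 14.15 VAR.
Step 9 — Apparent power: |S| = 63.9 VA.
Step 10 — Power factor: PF = P/|S| = 0.9752 (lagging).

(a) P = 62.31 W  (b) Q = 14.15 VAR  (c) S = 63.9 VA  (d) PF = 0.9752 (lagging)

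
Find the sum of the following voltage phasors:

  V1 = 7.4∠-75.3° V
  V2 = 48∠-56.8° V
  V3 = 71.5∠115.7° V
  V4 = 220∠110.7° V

Step 1 — Convert each phasor to rectangular form:
  V1 = 7.4·(cos(-75.3°) + j·sin(-75.3°)) = 1.878 - j7.158 V
  V2 = 48·(cos(-56.8°) + j·sin(-56.8°)) = 26.28 - j40.16 V
  V3 = 71.5·(cos(115.7°) + j·sin(115.7°)) = -31.01 + j64.43 V
  V4 = 220·(cos(110.7°) + j·sin(110.7°)) = -77.76 + j205.8 V
Step 2 — Sum components: V_total = -80.61 + j222.9 V.
Step 3 — Convert to polar: |V_total| = 237 V, ∠V_total = 109.9°.

V_total = 237∠109.9° V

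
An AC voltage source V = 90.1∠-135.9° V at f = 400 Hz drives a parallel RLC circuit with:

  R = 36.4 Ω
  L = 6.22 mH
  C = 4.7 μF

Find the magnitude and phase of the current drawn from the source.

Step 1 — Angular frequency: ω = 2π·f = 2π·400 = 2513 rad/s.
Step 2 — Component impedances:
  R: Z = R = 36.4 Ω
  L: Z = jωL = j·2513·0.00622 = 0 + j15.63 Ω
  C: Z = 1/(jωC) = -j/(ω·C) = 0 - j84.66 Ω
Step 3 — Parallel combination: 1/Z_total = 1/R + 1/L + 1/C; Z_total = 7.906 + j15.01 Ω = 16.96∠62.2° Ω.
Step 4 — Source phasor: V = 90.1∠-135.9° V = -64.7 - j62.7 V.
Step 5 — Ohm's law: I = V / Z_total = (-64.7 - j62.7) / (7.906 + j15.01) = -5.048 + j1.652 A.
Step 6 — Convert to polar: |I| = 5.311 A, ∠I = 161.9°.

I = 5.311∠161.9° A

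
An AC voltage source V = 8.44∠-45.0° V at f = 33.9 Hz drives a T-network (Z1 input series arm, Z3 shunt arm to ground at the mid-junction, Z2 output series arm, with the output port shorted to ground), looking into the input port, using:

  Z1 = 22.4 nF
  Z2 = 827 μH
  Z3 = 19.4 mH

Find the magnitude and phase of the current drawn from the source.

Step 1 — Angular frequency: ω = 2π·f = 2π·33.9 = 213 rad/s.
Step 2 — Component impedances:
  Z1: Z = 1/(jωC) = -j/(ω·C) = 0 - j2.096e+05 Ω
  Z2: Z = jωL = j·213·0.000827 = 0 + j0.1762 Ω
  Z3: Z = jωL = j·213·0.0194 = 0 + j4.132 Ω
Step 3 — With the output port shorted to ground, the output series arm Z2 runs from the junction to ground; the shunt arm Z3 also runs from the junction to ground. They appear in parallel: Z3 || Z2 = 0 + j0.1689 Ω.
Step 4 — Series with input arm Z1: Z_in = Z1 + (Z3 || Z2) = 0 - j2.096e+05 Ω = 2.096e+05∠-90.0° Ω.
Step 5 — Source phasor: V = 8.44∠-45.0° V = 5.968 - j5.968 V.
Step 6 — Ohm's law: I = V / Z_total = (5.968 - j5.968) / (0 - j2.096e+05) = 2.847e-05 + j2.847e-05 A.
Step 7 — Convert to polar: |I| = 4.027e-05 A, ∠I = 45.0°.

I = 4.027e-05∠45.0° A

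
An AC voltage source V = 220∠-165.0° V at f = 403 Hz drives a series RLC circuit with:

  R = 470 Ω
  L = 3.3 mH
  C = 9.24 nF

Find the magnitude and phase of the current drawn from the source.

Step 1 — Angular frequency: ω = 2π·f = 2π·403 = 2532 rad/s.
Step 2 — Component impedances:
  R: Z = R = 470 Ω
  L: Z = jωL = j·2532·0.0033 = 0 + j8.356 Ω
  C: Z = 1/(jωC) = -j/(ω·C) = 0 - j4.274e+04 Ω
Step 3 — Series combination: Z_total = R + L + C = 470 - j4.273e+04 Ω = 4.274e+04∠-89.4° Ω.
Step 4 — Source phasor: V = 220∠-165.0° V = -212.5 - j56.94 V.
Step 5 — Ohm's law: I = V / Z_total = (-212.5 - j56.94) / (470 - j4.273e+04) = 0.001278 - j0.004987 A.
Step 6 — Convert to polar: |I| = 0.005148 A, ∠I = -75.6°.

I = 0.005148∠-75.6° A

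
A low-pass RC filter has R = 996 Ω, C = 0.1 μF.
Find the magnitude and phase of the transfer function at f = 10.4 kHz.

Step 1 — Angular frequency: ω = 2π·1.04e+04 = 6.535e+04 rad/s.
Step 2 — Transfer function: H(jω) = 1/(1 + jωRC).
Step 3 — Denominator: 1 + jωRC = 1 + j·6.535e+04·996·1e-07 = 1 + j6.508.
Step 4 — H = 0.02306 - j0.1501.
Step 5 — Magnitude: |H| = 0.1519 (-16.4 dB); phase: φ = -81.3°.

|H| = 0.1519 (-16.4 dB), φ = -81.3°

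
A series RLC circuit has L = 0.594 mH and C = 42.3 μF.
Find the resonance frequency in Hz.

Step 1 — Resonance condition Im(Z)=0 gives ω₀ = 1/√(LC).
Step 2 — ω₀ = 1/√(0.000594·4.23e-05) = 6309 rad/s.
Step 3 — f₀ = ω₀/(2π) = 1004 Hz.

f₀ = 1004 Hz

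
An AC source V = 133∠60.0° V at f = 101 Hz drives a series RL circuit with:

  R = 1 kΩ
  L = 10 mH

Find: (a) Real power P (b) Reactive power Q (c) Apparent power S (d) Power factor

Step 1 — Angular frequency: ω = 2π·f = 2π·101 = 634.6 rad/s.
Step 2 — Component impedances:
  R: Z = R = 1000 Ω
  L: Z = jωL = j·634.6·0.01 = 0 + j6.346 Ω
Step 3 — Series combination: Z_total = R + L = 1000 + j6.346 Ω = 1000∠0.4° Ω.
Step 4 — Source phasor: V = 133∠60.0° V = 66.5 + j115.2 V.
Step 5 — Current: I = V / Z = 0.06723 + j0.1148 A = 0.133∠59.6° A.
Step 6 — Complex power: S = V·I* = 17.69 + j0.1123 VA.
Step 7 — Real power: P = Re(S) = 17.69 W.
Step 8 — Reactive power: Q = Im(S) = 0.1123 VAR.
Step 9 — Apparent power: |S| = 17.69 VA.
Step 10 — Power factor: PF = P/|S| = 1 (lagging).

(a) P = 17.69 W  (b) Q = 0.1123 VAR  (c) S = 17.69 VA  (d) PF = 1 (lagging)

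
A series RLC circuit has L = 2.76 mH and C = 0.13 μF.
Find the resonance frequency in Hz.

Step 1 — Resonance condition Im(Z)=0 gives ω₀ = 1/√(LC).
Step 2 — ω₀ = 1/√(0.00276·1.3e-07) = 5.279e+04 rad/s.
Step 3 — f₀ = ω₀/(2π) = 8402 Hz.

f₀ = 8402 Hz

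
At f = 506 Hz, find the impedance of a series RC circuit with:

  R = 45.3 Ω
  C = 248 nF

Step 1 — Angular frequency: ω = 2π·f = 2π·506 = 3179 rad/s.
Step 2 — Component impedances:
  R: Z = R = 45.3 Ω
  C: Z = 1/(jωC) = -j/(ω·C) = 0 - j1268 Ω
Step 3 — Series combination: Z_total = R + C = 45.3 - j1268 Ω = 1269∠-88.0° Ω.

Z = 45.3 - j1268 Ω = 1269∠-88.0° Ω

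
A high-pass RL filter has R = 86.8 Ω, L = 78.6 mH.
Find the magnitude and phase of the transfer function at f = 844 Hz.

Step 1 — Angular frequency: ω = 2π·844 = 5303 rad/s.
Step 2 — Transfer function: H(jω) = jωL/(R + jωL).
Step 3 — Numerator jωL = j·416.8; denominator R + jωL = 86.8 + j416.8.
Step 4 — H = 0.9584 + j0.1996.
Step 5 — Magnitude: |H| = 0.979 (-0.2 dB); phase: φ = 11.8°.

|H| = 0.979 (-0.2 dB), φ = 11.8°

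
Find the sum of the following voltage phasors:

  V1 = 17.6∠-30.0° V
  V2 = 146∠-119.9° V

Step 1 — Convert each phasor to rectangular form:
  V1 = 17.6·(cos(-30.0°) + j·sin(-30.0°)) = 15.24 - j8.8 V
  V2 = 146·(cos(-119.9°) + j·sin(-119.9°)) = -72.78 - j126.6 V
Step 2 — Sum components: V_total = -57.54 - j135.4 V.
Step 3 — Convert to polar: |V_total| = 147.1 V, ∠V_total = -113.0°.

V_total = 147.1∠-113.0° V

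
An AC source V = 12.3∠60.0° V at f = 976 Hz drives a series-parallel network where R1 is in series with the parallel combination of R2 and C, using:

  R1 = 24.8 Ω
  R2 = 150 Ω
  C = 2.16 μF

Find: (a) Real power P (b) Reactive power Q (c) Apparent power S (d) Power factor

Step 1 — Angular frequency: ω = 2π·f = 2π·976 = 6132 rad/s.
Step 2 — Component impedances:
  R1: Z = R = 24.8 Ω
  R2: Z = R = 150 Ω
  C: Z = 1/(jωC) = -j/(ω·C) = 0 - j75.49 Ω
Step 3 — Parallel branch: R2 || C = 1/(1/R2 + 1/C) = 30.32 - j60.24 Ω.
Step 4 — Series with R1: Z_total = R1 + (R2 || C) = 55.12 - j60.24 Ω = 81.65∠-47.5° Ω.
Step 5 — Source phasor: V = 12.3∠60.0° V = 6.15 + j10.65 V.
Step 6 — Current: I = V / Z = -0.0454 + j0.1436 A = 0.1506∠107.5° A.
Step 7 — Complex power: S = V·I* = 1.251 - j1.367 VA.
Step 8 — Real power: P = Re(S) = 1.251 W.
Step 9 — Reactive power: Q = Im(S) = -1.367 VAR.
Step 10 — Apparent power: |S| = 1.853 VA.
Step 11 — Power factor: PF = P/|S| = 0.6751 (leading).

(a) P = 1.251 W  (b) Q = -1.367 VAR  (c) S = 1.853 VA  (d) PF = 0.6751 (leading)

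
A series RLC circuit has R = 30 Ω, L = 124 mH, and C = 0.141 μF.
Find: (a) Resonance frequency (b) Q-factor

Step 1 — Resonance condition Im(Z)=0 gives ω₀ = 1/√(LC).
Step 2 — ω₀ = 1/√(0.124·1.41e-07) = 7563 rad/s.
Step 3 — f₀ = ω₀/(2π) = 1204 Hz.
Step 4 — Series Q: Q = ω₀L/R = 7563·0.124/30 = 31.26.

(a) f₀ = 1204 Hz  (b) Q = 31.26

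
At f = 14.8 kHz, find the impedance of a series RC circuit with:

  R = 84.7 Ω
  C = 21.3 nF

Step 1 — Angular frequency: ω = 2π·f = 2π·1.48e+04 = 9.299e+04 rad/s.
Step 2 — Component impedances:
  R: Z = R = 84.7 Ω
  C: Z = 1/(jωC) = -j/(ω·C) = 0 - j504.9 Ω
Step 3 — Series combination: Z_total = R + C = 84.7 - j504.9 Ω = 511.9∠-80.5° Ω.

Z = 84.7 - j504.9 Ω = 511.9∠-80.5° Ω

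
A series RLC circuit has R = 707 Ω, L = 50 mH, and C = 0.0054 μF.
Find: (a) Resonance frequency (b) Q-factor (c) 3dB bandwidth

Step 1 — Resonance: ω₀ = 1/√(LC) = 1/√(0.05·5.4e-09) = 6.086e+04 rad/s.
Step 2 — f₀ = ω₀/(2π) = 9686 Hz.
Step 3 — Series Q: Q = ω₀L/R = 6.086e+04·0.05/707 = 4.304.
Step 4 — Bandwidth: Δω = ω₀/Q = 1.414e+04 rad/s; BW = Δω/(2π) = 2250 Hz.

(a) f₀ = 9686 Hz  (b) Q = 4.304  (c) BW = 2250 Hz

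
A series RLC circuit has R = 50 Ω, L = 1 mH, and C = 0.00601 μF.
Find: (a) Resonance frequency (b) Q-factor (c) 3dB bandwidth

Step 1 — Resonance condition Im(Z)=0 gives ω₀ = 1/√(LC).
Step 2 — ω₀ = 1/√(0.001·6.01e-09) = 4.079e+05 rad/s.
Step 3 — f₀ = ω₀/(2π) = 6.492e+04 Hz.
Step 4 — Series Q: Q = ω₀L/R = 4.079e+05·0.001/50 = 8.158.
Step 5 — 3dB bandwidth: Δω = ω₀/Q = 5e+04 rad/s; BW = Δω/(2π) = 7958 Hz.

(a) f₀ = 6.492e+04 Hz  (b) Q = 8.158  (c) BW = 7958 Hz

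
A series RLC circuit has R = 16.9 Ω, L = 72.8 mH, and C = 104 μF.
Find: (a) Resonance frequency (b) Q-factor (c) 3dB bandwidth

Step 1 — Resonance condition Im(Z)=0 gives ω₀ = 1/√(LC).
Step 2 — ω₀ = 1/√(0.0728·0.000104) = 363.4 rad/s.
Step 3 — f₀ = ω₀/(2π) = 57.84 Hz.
Step 4 — Series Q: Q = ω₀L/R = 363.4·0.0728/16.9 = 1.566.
Step 5 — 3dB bandwidth: Δω = ω₀/Q = 232.1 rad/s; BW = Δω/(2π) = 36.95 Hz.

(a) f₀ = 57.84 Hz  (b) Q = 1.566  (c) BW = 36.95 Hz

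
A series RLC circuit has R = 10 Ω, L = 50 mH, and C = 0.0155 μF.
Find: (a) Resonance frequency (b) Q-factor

Step 1 — Resonance condition Im(Z)=0 gives ω₀ = 1/√(LC).
Step 2 — ω₀ = 1/√(0.05·1.55e-08) = 3.592e+04 rad/s.
Step 3 — f₀ = ω₀/(2π) = 5717 Hz.
Step 4 — Series Q: Q = ω₀L/R = 3.592e+04·0.05/10 = 179.6.

(a) f₀ = 5717 Hz  (b) Q = 179.6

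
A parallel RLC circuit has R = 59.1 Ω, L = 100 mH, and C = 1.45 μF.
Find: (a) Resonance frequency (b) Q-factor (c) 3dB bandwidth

Step 1 — Resonance: ω₀ = 1/√(LC) = 1/√(0.1·1.45e-06) = 2626 rad/s.
Step 2 — f₀ = ω₀/(2π) = 418 Hz.
Step 3 — Parallel Q: Q = R/(ω₀L) = 59.1/(2626·0.1) = 0.225.
Step 4 — Bandwidth: Δω = ω₀/Q = 1.167e+04 rad/s; BW = Δω/(2π) = 1857 Hz.

(a) f₀ = 418 Hz  (b) Q = 0.225  (c) BW = 1857 Hz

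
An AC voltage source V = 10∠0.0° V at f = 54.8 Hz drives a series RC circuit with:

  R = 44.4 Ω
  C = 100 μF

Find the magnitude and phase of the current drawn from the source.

Step 1 — Angular frequency: ω = 2π·f = 2π·54.8 = 344.3 rad/s.
Step 2 — Component impedances:
  R: Z = R = 44.4 Ω
  C: Z = 1/(jωC) = -j/(ω·C) = 0 - j29.04 Ω
Step 3 — Series combination: Z_total = R + C = 44.4 - j29.04 Ω = 53.06∠-33.2° Ω.
Step 4 — Source phasor: V = 10∠0.0° V = 10 V.
Step 5 — Ohm's law: I = V / Z_total = (10) / (44.4 - j29.04) = 0.1577 + j0.1032 A.
Step 6 — Convert to polar: |I| = 0.1885 A, ∠I = 33.2°.

I = 0.1885∠33.2° A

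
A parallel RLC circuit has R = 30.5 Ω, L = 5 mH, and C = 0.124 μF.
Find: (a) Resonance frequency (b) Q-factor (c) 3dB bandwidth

Step 1 — Resonance: ω₀ = 1/√(LC) = 1/√(0.005·1.24e-07) = 4.016e+04 rad/s.
Step 2 — f₀ = ω₀/(2π) = 6392 Hz.
Step 3 — Parallel Q: Q = R/(ω₀L) = 30.5/(4.016e+04·0.005) = 0.1519.
Step 4 — Bandwidth: Δω = ω₀/Q = 2.644e+05 rad/s; BW = Δω/(2π) = 4.208e+04 Hz.

(a) f₀ = 6392 Hz  (b) Q = 0.1519  (c) BW = 4.208e+04 Hz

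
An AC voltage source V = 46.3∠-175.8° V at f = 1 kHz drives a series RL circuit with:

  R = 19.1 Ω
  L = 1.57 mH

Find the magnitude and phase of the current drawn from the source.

Step 1 — Angular frequency: ω = 2π·f = 2π·1000 = 6283 rad/s.
Step 2 — Component impedances:
  R: Z = R = 19.1 Ω
  L: Z = jωL = j·6283·0.00157 = 0 + j9.865 Ω
Step 3 — Series combination: Z_total = R + L = 19.1 + j9.865 Ω = 21.5∠27.3° Ω.
Step 4 — Source phasor: V = 46.3∠-175.8° V = -46.18 - j3.391 V.
Step 5 — Ohm's law: I = V / Z_total = (-46.18 - j3.391) / (19.1 + j9.865) = -1.981 + j0.8455 A.
Step 6 — Convert to polar: |I| = 2.154 A, ∠I = 156.9°.

I = 2.154∠156.9° A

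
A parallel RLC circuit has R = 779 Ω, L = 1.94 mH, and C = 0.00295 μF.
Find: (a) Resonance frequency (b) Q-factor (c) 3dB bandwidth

Step 1 — Resonance: ω₀ = 1/√(LC) = 1/√(0.00194·2.95e-09) = 4.18e+05 rad/s.
Step 2 — f₀ = ω₀/(2π) = 6.653e+04 Hz.
Step 3 — Parallel Q: Q = R/(ω₀L) = 779/(4.18e+05·0.00194) = 0.9606.
Step 4 — Bandwidth: Δω = ω₀/Q = 4.352e+05 rad/s; BW = Δω/(2π) = 6.926e+04 Hz.

(a) f₀ = 6.653e+04 Hz  (b) Q = 0.9606  (c) BW = 6.926e+04 Hz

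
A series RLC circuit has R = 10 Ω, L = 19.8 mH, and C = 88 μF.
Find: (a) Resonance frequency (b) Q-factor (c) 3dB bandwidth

Step 1 — Resonance condition Im(Z)=0 gives ω₀ = 1/√(LC).
Step 2 — ω₀ = 1/√(0.0198·8.8e-05) = 757.6 rad/s.
Step 3 — f₀ = ω₀/(2π) = 120.6 Hz.
Step 4 — Series Q: Q = ω₀L/R = 757.6·0.0198/10 = 1.5.
Step 5 — 3dB bandwidth: Δω = ω₀/Q = 505.1 rad/s; BW = Δω/(2π) = 80.38 Hz.

(a) f₀ = 120.6 Hz  (b) Q = 1.5  (c) BW = 80.38 Hz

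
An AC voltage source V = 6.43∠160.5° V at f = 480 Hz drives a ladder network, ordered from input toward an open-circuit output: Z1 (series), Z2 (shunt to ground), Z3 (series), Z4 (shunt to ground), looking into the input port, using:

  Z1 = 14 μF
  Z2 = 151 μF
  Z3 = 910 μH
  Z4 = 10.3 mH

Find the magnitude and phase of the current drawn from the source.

Step 1 — Angular frequency: ω = 2π·f = 2π·480 = 3016 rad/s.
Step 2 — Component impedances:
  Z1: Z = 1/(jωC) = -j/(ω·C) = 0 - j23.68 Ω
  Z2: Z = 1/(jωC) = -j/(ω·C) = 0 - j2.196 Ω
  Z3: Z = jωL = j·3016·0.00091 = 0 + j2.744 Ω
  Z4: Z = jωL = j·3016·0.0103 = 0 + j31.06 Ω
Step 3 — Ladder network (open output): work backward from the far end, alternating series and parallel combinations. Z_in = 0 - j26.03 Ω = 26.03∠-90.0° Ω.
Step 4 — Source phasor: V = 6.43∠160.5° V = -6.061 + j2.146 V.
Step 5 — Ohm's law: I = V / Z_total = (-6.061 + j2.146) / (0 - j26.03) = -0.08245 - j0.2328 A.
Step 6 — Convert to polar: |I| = 0.247 A, ∠I = -109.5°.

I = 0.247∠-109.5° A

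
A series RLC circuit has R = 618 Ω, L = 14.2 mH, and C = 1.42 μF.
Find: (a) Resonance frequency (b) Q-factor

Step 1 — Resonance condition Im(Z)=0 gives ω₀ = 1/√(LC).
Step 2 — ω₀ = 1/√(0.0142·1.42e-06) = 7042 rad/s.
Step 3 — f₀ = ω₀/(2π) = 1121 Hz.
Step 4 — Series Q: Q = ω₀L/R = 7042·0.0142/618 = 0.1618.

(a) f₀ = 1121 Hz  (b) Q = 0.1618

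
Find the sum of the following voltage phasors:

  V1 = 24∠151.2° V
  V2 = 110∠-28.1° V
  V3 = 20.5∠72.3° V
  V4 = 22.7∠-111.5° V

Step 1 — Convert each phasor to rectangular form:
  V1 = 24·(cos(151.2°) + j·sin(151.2°)) = -21.03 + j11.56 V
  V2 = 110·(cos(-28.1°) + j·sin(-28.1°)) = 97.03 - j51.81 V
  V3 = 20.5·(cos(72.3°) + j·sin(72.3°)) = 6.233 + j19.53 V
  V4 = 22.7·(cos(-111.5°) + j·sin(-111.5°)) = -8.32 - j21.12 V
Step 2 — Sum components: V_total = 73.92 - j41.84 V.
Step 3 — Convert to polar: |V_total| = 84.94 V, ∠V_total = -29.5°.

V_total = 84.94∠-29.5° V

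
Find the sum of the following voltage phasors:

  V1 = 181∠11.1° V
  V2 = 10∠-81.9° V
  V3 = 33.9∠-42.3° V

Step 1 — Convert each phasor to rectangular form:
  V1 = 181·(cos(11.1°) + j·sin(11.1°)) = 177.6 + j34.85 V
  V2 = 10·(cos(-81.9°) + j·sin(-81.9°)) = 1.409 - j9.9 V
  V3 = 33.9·(cos(-42.3°) + j·sin(-42.3°)) = 25.07 - j22.82 V
Step 2 — Sum components: V_total = 204.1 + j2.131 V.
Step 3 — Convert to polar: |V_total| = 204.1 V, ∠V_total = 0.6°.

V_total = 204.1∠0.6° V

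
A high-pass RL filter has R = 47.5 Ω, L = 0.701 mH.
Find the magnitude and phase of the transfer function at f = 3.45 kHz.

Step 1 — Angular frequency: ω = 2π·3450 = 2.168e+04 rad/s.
Step 2 — Transfer function: H(jω) = jωL/(R + jωL).
Step 3 — Numerator jωL = j·15.2; denominator R + jωL = 47.5 + j15.2.
Step 4 — H = 0.09284 + j0.2902.
Step 5 — Magnitude: |H| = 0.3047 (-10.3 dB); phase: φ = 72.3°.

|H| = 0.3047 (-10.3 dB), φ = 72.3°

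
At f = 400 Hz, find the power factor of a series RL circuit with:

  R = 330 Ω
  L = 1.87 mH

Step 1 — Angular frequency: ω = 2π·f = 2π·400 = 2513 rad/s.
Step 2 — Component impedances:
  R: Z = R = 330 Ω
  L: Z = jωL = j·2513·0.00187 = 0 + j4.7 Ω
Step 3 — Series combination: Z_total = R + L = 330 + j4.7 Ω = 330∠0.8° Ω.
Step 4 — Power factor: PF = cos(φ) = Re(Z)/|Z| = 330/330.03 = 0.9999.
Step 5 — Type: Im(Z) = 4.7 ⇒ lagging (phase φ = 0.8°).

PF = 0.9999 (lagging, φ = 0.8°)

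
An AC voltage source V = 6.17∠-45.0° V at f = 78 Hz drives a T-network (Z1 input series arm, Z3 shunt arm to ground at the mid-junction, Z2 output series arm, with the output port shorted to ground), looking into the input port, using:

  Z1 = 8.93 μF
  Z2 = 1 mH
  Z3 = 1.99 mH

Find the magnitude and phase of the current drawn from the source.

Step 1 — Angular frequency: ω = 2π·f = 2π·78 = 490.1 rad/s.
Step 2 — Component impedances:
  Z1: Z = 1/(jωC) = -j/(ω·C) = 0 - j228.5 Ω
  Z2: Z = jωL = j·490.1·0.001 = 0 + j0.4901 Ω
  Z3: Z = jωL = j·490.1·0.00199 = 0 + j0.9753 Ω
Step 3 — With the output port shorted to ground, the output series arm Z2 runs from the junction to ground; the shunt arm Z3 also runs from the junction to ground. They appear in parallel: Z3 || Z2 = 0 + j0.3262 Ω.
Step 4 — Series with input arm Z1: Z_in = Z1 + (Z3 || Z2) = 0 - j228.2 Ω = 228.2∠-90.0° Ω.
Step 5 — Source phasor: V = 6.17∠-45.0° V = 4.363 - j4.363 V.
Step 6 — Ohm's law: I = V / Z_total = (4.363 - j4.363) / (0 - j228.2) = 0.01912 + j0.01912 A.
Step 7 — Convert to polar: |I| = 0.02704 A, ∠I = 45.0°.

I = 0.02704∠45.0° A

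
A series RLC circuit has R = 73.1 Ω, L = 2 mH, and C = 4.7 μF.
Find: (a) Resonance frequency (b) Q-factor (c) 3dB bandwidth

Step 1 — Resonance condition Im(Z)=0 gives ω₀ = 1/√(LC).
Step 2 — ω₀ = 1/√(0.002·4.7e-06) = 1.031e+04 rad/s.
Step 3 — f₀ = ω₀/(2π) = 1642 Hz.
Step 4 — Series Q: Q = ω₀L/R = 1.031e+04·0.002/73.1 = 0.2822.
Step 5 — 3dB bandwidth: Δω = ω₀/Q = 3.655e+04 rad/s; BW = Δω/(2π) = 5817 Hz.

(a) f₀ = 1642 Hz  (b) Q = 0.2822  (c) BW = 5817 Hz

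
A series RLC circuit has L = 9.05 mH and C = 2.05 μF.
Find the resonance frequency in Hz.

Step 1 — Resonance condition Im(Z)=0 gives ω₀ = 1/√(LC).
Step 2 — ω₀ = 1/√(0.00905·2.05e-06) = 7342 rad/s.
Step 3 — f₀ = ω₀/(2π) = 1168 Hz.

f₀ = 1168 Hz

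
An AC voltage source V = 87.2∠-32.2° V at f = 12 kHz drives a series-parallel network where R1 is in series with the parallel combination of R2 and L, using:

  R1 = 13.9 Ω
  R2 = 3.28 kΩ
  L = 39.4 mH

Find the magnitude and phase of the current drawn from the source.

Step 1 — Angular frequency: ω = 2π·f = 2π·1.2e+04 = 7.54e+04 rad/s.
Step 2 — Component impedances:
  R1: Z = R = 13.9 Ω
  R2: Z = R = 3280 Ω
  L: Z = jωL = j·7.54e+04·0.0394 = 0 + j2971 Ω
Step 3 — Parallel branch: R2 || L = 1/(1/R2 + 1/L) = 1478 + j1632 Ω.
Step 4 — Series with R1: Z_total = R1 + (R2 || L) = 1492 + j1632 Ω = 2211∠47.6° Ω.
Step 5 — Source phasor: V = 87.2∠-32.2° V = 73.79 - j46.47 V.
Step 6 — Ohm's law: I = V / Z_total = (73.79 - j46.47) / (1492 + j1632) = 0.007006 - j0.03881 A.
Step 7 — Convert to polar: |I| = 0.03944 A, ∠I = -79.8°.

I = 0.03944∠-79.8° A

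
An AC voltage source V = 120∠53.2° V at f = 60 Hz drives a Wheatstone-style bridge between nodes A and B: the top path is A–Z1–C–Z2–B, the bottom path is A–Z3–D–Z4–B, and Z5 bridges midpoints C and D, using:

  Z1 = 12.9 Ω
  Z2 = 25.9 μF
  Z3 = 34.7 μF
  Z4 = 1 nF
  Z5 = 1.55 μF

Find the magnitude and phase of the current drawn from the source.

Step 1 — Angular frequency: ω = 2π·f = 2π·60 = 377 rad/s.
Step 2 — Component impedances:
  Z1: Z = R = 12.9 Ω
  Z2: Z = 1/(jωC) = -j/(ω·C) = 0 - j102.4 Ω
  Z3: Z = 1/(jωC) = -j/(ω·C) = 0 - j76.44 Ω
  Z4: Z = 1/(jωC) = -j/(ω·C) = 0 - j2.653e+06 Ω
  Z5: Z = 1/(jωC) = -j/(ω·C) = 0 - j1711 Ω
Step 3 — Bridge requires nodal analysis (the Z5 bridge couples midpoints C and D, so the two paths cannot be reduced to a simple series/parallel combination). Setting node B to ground and injecting 1 A at node A, the 3-node admittance system at A, C, D solves to V_A = Z_AB = 12.9 - j102.5 Ω = 103.3∠-82.8° Ω.
Step 4 — Source phasor: V = 120∠53.2° V = 71.88 + j96.09 V.
Step 5 — Ohm's law: I = V / Z_total = (71.88 + j96.09) / (12.9 - j102.5) = -0.8359 + j0.8064 A.
Step 6 — Convert to polar: |I| = 1.162 A, ∠I = 136.0°.

I = 1.162∠136.0° A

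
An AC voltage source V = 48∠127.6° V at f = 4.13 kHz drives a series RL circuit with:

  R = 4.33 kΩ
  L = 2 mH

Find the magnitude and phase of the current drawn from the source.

Step 1 — Angular frequency: ω = 2π·f = 2π·4130 = 2.595e+04 rad/s.
Step 2 — Component impedances:
  R: Z = R = 4330 Ω
  L: Z = jωL = j·2.595e+04·0.002 = 0 + j51.9 Ω
Step 3 — Series combination: Z_total = R + L = 4330 + j51.9 Ω = 4330∠0.7° Ω.
Step 4 — Source phasor: V = 48∠127.6° V = -29.29 + j38.03 V.
Step 5 — Ohm's law: I = V / Z_total = (-29.29 + j38.03) / (4330 + j51.9) = -0.006658 + j0.008863 A.
Step 6 — Convert to polar: |I| = 0.01108 A, ∠I = 126.9°.

I = 0.01108∠126.9° A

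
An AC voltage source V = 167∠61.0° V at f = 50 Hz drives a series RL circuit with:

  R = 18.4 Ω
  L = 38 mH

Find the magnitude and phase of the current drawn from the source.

Step 1 — Angular frequency: ω = 2π·f = 2π·50 = 314.2 rad/s.
Step 2 — Component impedances:
  R: Z = R = 18.4 Ω
  L: Z = jωL = j·314.2·0.038 = 0 + j11.94 Ω
Step 3 — Series combination: Z_total = R + L = 18.4 + j11.94 Ω = 21.93∠33.0° Ω.
Step 4 — Source phasor: V = 167∠61.0° V = 80.96 + j146.1 V.
Step 5 — Ohm's law: I = V / Z_total = (80.96 + j146.1) / (18.4 + j11.94) = 6.721 + j3.577 A.
Step 6 — Convert to polar: |I| = 7.614 A, ∠I = 28.0°.

I = 7.614∠28.0° A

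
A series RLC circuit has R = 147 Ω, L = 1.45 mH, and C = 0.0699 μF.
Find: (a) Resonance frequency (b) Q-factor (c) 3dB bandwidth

Step 1 — Resonance: ω₀ = 1/√(LC) = 1/√(0.00145·6.99e-08) = 9.933e+04 rad/s.
Step 2 — f₀ = ω₀/(2π) = 1.581e+04 Hz.
Step 3 — Series Q: Q = ω₀L/R = 9.933e+04·0.00145/147 = 0.9798.
Step 4 — Bandwidth: Δω = ω₀/Q = 1.014e+05 rad/s; BW = Δω/(2π) = 1.614e+04 Hz.

(a) f₀ = 1.581e+04 Hz  (b) Q = 0.9798  (c) BW = 1.614e+04 Hz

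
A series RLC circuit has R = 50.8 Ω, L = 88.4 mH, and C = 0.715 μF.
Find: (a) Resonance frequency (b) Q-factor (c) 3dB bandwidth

Step 1 — Resonance: ω₀ = 1/√(LC) = 1/√(0.0884·7.15e-07) = 3978 rad/s.
Step 2 — f₀ = ω₀/(2π) = 633.1 Hz.
Step 3 — Series Q: Q = ω₀L/R = 3978·0.0884/50.8 = 6.922.
Step 4 — Bandwidth: Δω = ω₀/Q = 574.7 rad/s; BW = Δω/(2π) = 91.46 Hz.

(a) f₀ = 633.1 Hz  (b) Q = 6.922  (c) BW = 91.46 Hz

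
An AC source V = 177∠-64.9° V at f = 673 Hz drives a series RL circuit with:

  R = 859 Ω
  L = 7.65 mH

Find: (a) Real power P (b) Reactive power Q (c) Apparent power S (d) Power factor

Step 1 — Angular frequency: ω = 2π·f = 2π·673 = 4229 rad/s.
Step 2 — Component impedances:
  R: Z = R = 859 Ω
  L: Z = jωL = j·4229·0.00765 = 0 + j32.35 Ω
Step 3 — Series combination: Z_total = R + L = 859 + j32.35 Ω = 859.6∠2.2° Ω.
Step 4 — Source phasor: V = 177∠-64.9° V = 75.08 - j160.3 V.
Step 5 — Current: I = V / Z = 0.08027 - j0.1896 A = 0.2059∠-67.1° A.
Step 6 — Complex power: S = V·I* = 36.42 + j1.372 VA.
Step 7 — Real power: P = Re(S) = 36.42 W.
Step 8 — Reactive power: Q = Im(S) = 1.372 VAR.
Step 9 — Apparent power: |S| = 36.45 VA.
Step 10 — Power factor: PF = P/|S| = 0.9993 (lagging).

(a) P = 36.42 W  (b) Q = 1.372 VAR  (c) S = 36.45 VA  (d) PF = 0.9993 (lagging)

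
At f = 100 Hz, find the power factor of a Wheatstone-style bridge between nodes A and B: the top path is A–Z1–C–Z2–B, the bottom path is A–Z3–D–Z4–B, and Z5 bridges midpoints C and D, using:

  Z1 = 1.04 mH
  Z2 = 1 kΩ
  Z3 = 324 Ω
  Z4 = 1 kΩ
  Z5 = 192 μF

Step 1 — Angular frequency: ω = 2π·f = 2π·100 = 628.3 rad/s.
Step 2 — Component impedances:
  Z1: Z = jωL = j·628.3·0.00104 = 0 + j0.6535 Ω
  Z2: Z = R = 1000 Ω
  Z3: Z = R = 324 Ω
  Z4: Z = R = 1000 Ω
  Z5: Z = 1/(jωC) = -j/(ω·C) = 0 - j8.289 Ω
Step 3 — Bridge requires nodal analysis (the Z5 bridge couples midpoints C and D, so the two paths cannot be reduced to a simple series/parallel combination). Setting node B to ground and injecting 1 A at node A, the 3-node admittance system at A, C, D solves to V_A = Z_AB = 500 - j1.418 Ω = 500∠-0.2° Ω.
Step 4 — Power factor: PF = cos(φ) = Re(Z)/|Z| = 500/500 = 1.
Step 5 — Type: Im(Z) = -1.418 ⇒ leading (phase φ = -0.2°).

PF = 1 (leading, φ = -0.2°)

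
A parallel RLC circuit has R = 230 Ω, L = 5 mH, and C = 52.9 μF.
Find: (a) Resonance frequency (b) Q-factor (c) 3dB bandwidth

Step 1 — Resonance: ω₀ = 1/√(LC) = 1/√(0.005·5.29e-05) = 1944 rad/s.
Step 2 — f₀ = ω₀/(2π) = 309.5 Hz.
Step 3 — Parallel Q: Q = R/(ω₀L) = 230/(1944·0.005) = 23.66.
Step 4 — Bandwidth: Δω = ω₀/Q = 82.19 rad/s; BW = Δω/(2π) = 13.08 Hz.

(a) f₀ = 309.5 Hz  (b) Q = 23.66  (c) BW = 13.08 Hz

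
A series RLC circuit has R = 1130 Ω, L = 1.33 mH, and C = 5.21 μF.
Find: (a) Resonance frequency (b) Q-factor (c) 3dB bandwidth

Step 1 — Resonance condition Im(Z)=0 gives ω₀ = 1/√(LC).
Step 2 — ω₀ = 1/√(0.00133·5.21e-06) = 1.201e+04 rad/s.
Step 3 — f₀ = ω₀/(2π) = 1912 Hz.
Step 4 — Series Q: Q = ω₀L/R = 1.201e+04·0.00133/1130 = 0.01414.
Step 5 — 3dB bandwidth: Δω = ω₀/Q = 8.496e+05 rad/s; BW = Δω/(2π) = 1.352e+05 Hz.

(a) f₀ = 1912 Hz  (b) Q = 0.01414  (c) BW = 1.352e+05 Hz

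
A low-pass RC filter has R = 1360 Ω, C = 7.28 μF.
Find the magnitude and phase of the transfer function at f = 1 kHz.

Step 1 — Angular frequency: ω = 2π·1000 = 6283 rad/s.
Step 2 — Transfer function: H(jω) = 1/(1 + jωRC).
Step 3 — Denominator: 1 + jωRC = 1 + j·6283·1360·7.28e-06 = 1 + j62.21.
Step 4 — H = 0.0002583 - j0.01607.
Step 5 — Magnitude: |H| = 0.01607 (-35.9 dB); phase: φ = -89.1°.

|H| = 0.01607 (-35.9 dB), φ = -89.1°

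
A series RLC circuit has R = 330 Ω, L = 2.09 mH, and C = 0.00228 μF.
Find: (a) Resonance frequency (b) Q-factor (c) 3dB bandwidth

Step 1 — Resonance: ω₀ = 1/√(LC) = 1/√(0.00209·2.28e-09) = 4.581e+05 rad/s.
Step 2 — f₀ = ω₀/(2π) = 7.291e+04 Hz.
Step 3 — Series Q: Q = ω₀L/R = 4.581e+05·0.00209/330 = 2.901.
Step 4 — Bandwidth: Δω = ω₀/Q = 1.579e+05 rad/s; BW = Δω/(2π) = 2.513e+04 Hz.

(a) f₀ = 7.291e+04 Hz  (b) Q = 2.901  (c) BW = 2.513e+04 Hz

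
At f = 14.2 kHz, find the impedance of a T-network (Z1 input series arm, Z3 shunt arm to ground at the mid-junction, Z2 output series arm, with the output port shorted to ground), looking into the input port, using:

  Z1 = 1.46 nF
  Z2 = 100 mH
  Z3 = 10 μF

Step 1 — Angular frequency: ω = 2π·f = 2π·1.42e+04 = 8.922e+04 rad/s.
Step 2 — Component impedances:
  Z1: Z = 1/(jωC) = -j/(ω·C) = 0 - j7677 Ω
  Z2: Z = jωL = j·8.922e+04·0.1 = 0 + j8922 Ω
  Z3: Z = 1/(jωC) = -j/(ω·C) = 0 - j1.121 Ω
Step 3 — With the output port shorted to ground, the output series arm Z2 runs from the junction to ground; the shunt arm Z3 also runs from the junction to ground. They appear in parallel: Z3 || Z2 = 0 - j1.121 Ω.
Step 4 — Series with input arm Z1: Z_in = Z1 + (Z3 || Z2) = 0 - j7678 Ω = 7678∠-90.0° Ω.

Z = 0 - j7678 Ω = 7678∠-90.0° Ω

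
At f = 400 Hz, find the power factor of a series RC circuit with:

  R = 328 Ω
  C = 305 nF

Step 1 — Angular frequency: ω = 2π·f = 2π·400 = 2513 rad/s.
Step 2 — Component impedances:
  R: Z = R = 328 Ω
  C: Z = 1/(jωC) = -j/(ω·C) = 0 - j1305 Ω
Step 3 — Series combination: Z_total = R + C = 328 - j1305 Ω = 1345∠-75.9° Ω.
Step 4 — Power factor: PF = cos(φ) = Re(Z)/|Z| = 328/1345.2 = 0.2438.
Step 5 — Type: Im(Z) = -1305 ⇒ leading (phase φ = -75.9°).

PF = 0.2438 (leading, φ = -75.9°)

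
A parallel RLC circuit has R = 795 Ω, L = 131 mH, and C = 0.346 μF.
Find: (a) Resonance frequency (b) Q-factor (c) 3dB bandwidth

Step 1 — Resonance: ω₀ = 1/√(LC) = 1/√(0.131·3.46e-07) = 4697 rad/s.
Step 2 — f₀ = ω₀/(2π) = 747.6 Hz.
Step 3 — Parallel Q: Q = R/(ω₀L) = 795/(4697·0.131) = 1.292.
Step 4 — Bandwidth: Δω = ω₀/Q = 3635 rad/s; BW = Δω/(2π) = 578.6 Hz.

(a) f₀ = 747.6 Hz  (b) Q = 1.292  (c) BW = 578.6 Hz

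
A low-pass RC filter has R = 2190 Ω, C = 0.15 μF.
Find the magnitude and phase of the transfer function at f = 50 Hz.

Step 1 — Angular frequency: ω = 2π·50 = 314.2 rad/s.
Step 2 — Transfer function: H(jω) = 1/(1 + jωRC).
Step 3 — Denominator: 1 + jωRC = 1 + j·314.2·2190·1.5e-07 = 1 + j0.1032.
Step 4 — H = 0.9895 - j0.1021.
Step 5 — Magnitude: |H| = 0.9947 (-0.0 dB); phase: φ = -5.9°.

|H| = 0.9947 (-0.0 dB), φ = -5.9°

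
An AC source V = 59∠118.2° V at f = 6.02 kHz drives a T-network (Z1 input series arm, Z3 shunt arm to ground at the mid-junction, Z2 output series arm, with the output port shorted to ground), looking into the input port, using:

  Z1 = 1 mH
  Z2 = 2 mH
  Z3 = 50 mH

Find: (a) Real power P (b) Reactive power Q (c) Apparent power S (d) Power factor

Step 1 — Angular frequency: ω = 2π·f = 2π·6020 = 3.782e+04 rad/s.
Step 2 — Component impedances:
  Z1: Z = jωL = j·3.782e+04·0.001 = 0 + j37.82 Ω
  Z2: Z = jωL = j·3.782e+04·0.002 = 0 + j75.65 Ω
  Z3: Z = jωL = j·3.782e+04·0.05 = 0 + j1891 Ω
Step 3 — With the output port shorted to ground, the output series arm Z2 runs from the junction to ground; the shunt arm Z3 also runs from the junction to ground. They appear in parallel: Z3 || Z2 = 0 + j72.74 Ω.
Step 4 — Series with input arm Z1: Z_in = Z1 + (Z3 || Z2) = 0 + j110.6 Ω = 110.6∠90.0° Ω.
Step 5 — Source phasor: V = 59∠118.2° V = -27.88 + j52 V.
Step 6 — Current: I = V / Z = 0.4703 + j0.2522 A = 0.5336∠28.2° A.
Step 7 — Complex power: S = V·I* = 0 + j31.48 VA.
Step 8 — Real power: P = Re(S) = 0 W.
Step 9 — Reactive power: Q = Im(S) = 31.48 VAR.
Step 10 — Apparent power: |S| = 31.48 VA.
Step 11 — Power factor: PF = P/|S| = 0 (lagging).

(a) P = 0 W  (b) Q = 31.48 VAR  (c) S = 31.48 VA  (d) PF = 0 (lagging)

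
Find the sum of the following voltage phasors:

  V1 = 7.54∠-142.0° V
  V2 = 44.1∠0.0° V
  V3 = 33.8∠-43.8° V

Step 1 — Convert each phasor to rectangular form:
  V1 = 7.54·(cos(-142.0°) + j·sin(-142.0°)) = -5.942 - j4.642 V
  V2 = 44.1·(cos(0.0°) + j·sin(0.0°)) = 44.1 V
  V3 = 33.8·(cos(-43.8°) + j·sin(-43.8°)) = 24.4 - j23.39 V
Step 2 — Sum components: V_total = 62.55 - j28.04 V.
Step 3 — Convert to polar: |V_total| = 68.55 V, ∠V_total = -24.1°.

V_total = 68.55∠-24.1° V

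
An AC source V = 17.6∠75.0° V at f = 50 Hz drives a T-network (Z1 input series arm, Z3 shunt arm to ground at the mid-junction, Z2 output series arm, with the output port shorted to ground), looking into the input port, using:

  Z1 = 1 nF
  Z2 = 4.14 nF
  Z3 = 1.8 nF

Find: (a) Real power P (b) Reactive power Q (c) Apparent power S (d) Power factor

Step 1 — Angular frequency: ω = 2π·f = 2π·50 = 314.2 rad/s.
Step 2 — Component impedances:
  Z1: Z = 1/(jωC) = -j/(ω·C) = 0 - j3.183e+06 Ω
  Z2: Z = 1/(jωC) = -j/(ω·C) = 0 - j7.689e+05 Ω
  Z3: Z = 1/(jωC) = -j/(ω·C) = 0 - j1.768e+06 Ω
Step 3 — With the output port shorted to ground, the output series arm Z2 runs from the junction to ground; the shunt arm Z3 also runs from the junction to ground. They appear in parallel: Z3 || Z2 = 0 - j5.359e+05 Ω.
Step 4 — Series with input arm Z1: Z_in = Z1 + (Z3 || Z2) = 0 - j3.719e+06 Ω = 3.719e+06∠-90.0° Ω.
Step 5 — Source phasor: V = 17.6∠75.0° V = 4.555 + j17 V.
Step 6 — Current: I = V / Z = -4.571e-06 + j1.225e-06 A = 4.732e-06∠165.0° A.
Step 7 — Complex power: S = V·I* = 0 - j8.329e-05 VA.
Step 8 — Real power: P = Re(S) = 0 W.
Step 9 — Reactive power: Q = Im(S) = -8.329e-05 VAR.
Step 10 — Apparent power: |S| = 8.329e-05 VA.
Step 11 — Power factor: PF = P/|S| = 0 (leading).

(a) P = 0 W  (b) Q = -8.329e-05 VAR  (c) S = 8.329e-05 VA  (d) PF = 0 (leading)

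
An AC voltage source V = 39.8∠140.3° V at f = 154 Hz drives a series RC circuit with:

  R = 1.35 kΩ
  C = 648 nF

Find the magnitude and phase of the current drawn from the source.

Step 1 — Angular frequency: ω = 2π·f = 2π·154 = 967.6 rad/s.
Step 2 — Component impedances:
  R: Z = R = 1350 Ω
  C: Z = 1/(jωC) = -j/(ω·C) = 0 - j1595 Ω
Step 3 — Series combination: Z_total = R + C = 1350 - j1595 Ω = 2090∠-49.8° Ω.
Step 4 — Source phasor: V = 39.8∠140.3° V = -30.62 + j25.42 V.
Step 5 — Ohm's law: I = V / Z_total = (-30.62 + j25.42) / (1350 - j1595) = -0.01875 - j0.003325 A.
Step 6 — Convert to polar: |I| = 0.01905 A, ∠I = -169.9°.

I = 0.01905∠-169.9° A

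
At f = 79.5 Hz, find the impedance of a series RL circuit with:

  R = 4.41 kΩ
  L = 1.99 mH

Step 1 — Angular frequency: ω = 2π·f = 2π·79.5 = 499.5 rad/s.
Step 2 — Component impedances:
  R: Z = R = 4410 Ω
  L: Z = jωL = j·499.5·0.00199 = 0 + j0.994 Ω
Step 3 — Series combination: Z_total = R + L = 4410 + j0.994 Ω = 4410∠0.0° Ω.

Z = 4410 + j0.994 Ω = 4410∠0.0° Ω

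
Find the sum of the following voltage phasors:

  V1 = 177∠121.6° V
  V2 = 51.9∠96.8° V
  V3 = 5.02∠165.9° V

Step 1 — Convert each phasor to rectangular form:
  V1 = 177·(cos(121.6°) + j·sin(121.6°)) = -92.75 + j150.8 V
  V2 = 51.9·(cos(96.8°) + j·sin(96.8°)) = -6.145 + j51.53 V
  V3 = 5.02·(cos(165.9°) + j·sin(165.9°)) = -4.869 + j1.223 V
Step 2 — Sum components: V_total = -103.8 + j203.5 V.
Step 3 — Convert to polar: |V_total| = 228.4 V, ∠V_total = 117.0°.

V_total = 228.4∠117.0° V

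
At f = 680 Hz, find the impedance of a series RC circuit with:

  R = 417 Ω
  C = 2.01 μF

Step 1 — Angular frequency: ω = 2π·f = 2π·680 = 4273 rad/s.
Step 2 — Component impedances:
  R: Z = R = 417 Ω
  C: Z = 1/(jωC) = -j/(ω·C) = 0 - j116.4 Ω
Step 3 — Series combination: Z_total = R + C = 417 - j116.4 Ω = 433∠-15.6° Ω.

Z = 417 - j116.4 Ω = 433∠-15.6° Ω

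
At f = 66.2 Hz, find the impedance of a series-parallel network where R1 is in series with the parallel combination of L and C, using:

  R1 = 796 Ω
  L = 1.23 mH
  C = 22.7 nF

Step 1 — Angular frequency: ω = 2π·f = 2π·66.2 = 415.9 rad/s.
Step 2 — Component impedances:
  R1: Z = R = 796 Ω
  L: Z = jωL = j·415.9·0.00123 = 0 + j0.5116 Ω
  C: Z = 1/(jωC) = -j/(ω·C) = 0 - j1.059e+05 Ω
Step 3 — Parallel branch: L || C = 1/(1/L + 1/C) = 0 + j0.5116 Ω.
Step 4 — Series with R1: Z_total = R1 + (L || C) = 796 + j0.5116 Ω = 796∠0.0° Ω.

Z = 796 + j0.5116 Ω = 796∠0.0° Ω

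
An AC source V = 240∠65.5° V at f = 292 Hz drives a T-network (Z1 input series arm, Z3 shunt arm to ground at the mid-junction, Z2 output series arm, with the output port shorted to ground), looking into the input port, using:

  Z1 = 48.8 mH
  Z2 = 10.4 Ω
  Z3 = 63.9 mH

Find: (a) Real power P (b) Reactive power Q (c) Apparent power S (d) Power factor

Step 1 — Angular frequency: ω = 2π·f = 2π·292 = 1835 rad/s.
Step 2 — Component impedances:
  Z1: Z = jωL = j·1835·0.0488 = 0 + j89.53 Ω
  Z2: Z = R = 10.4 Ω
  Z3: Z = jωL = j·1835·0.0639 = 0 + j117.2 Ω
Step 3 — With the output port shorted to ground, the output series arm Z2 runs from the junction to ground; the shunt arm Z3 also runs from the junction to ground. They appear in parallel: Z3 || Z2 = 10.32 + j0.9154 Ω.
Step 4 — Series with input arm Z1: Z_in = Z1 + (Z3 || Z2) = 10.32 + j90.45 Ω = 91.03∠83.5° Ω.
Step 5 — Source phasor: V = 240∠65.5° V = 99.53 + j218.4 V.
Step 6 — Current: I = V / Z = 2.507 - j0.8143 A = 2.636∠-18.0° A.
Step 7 — Complex power: S = V·I* = 71.72 + j628.6 VA.
Step 8 — Real power: P = Re(S) = 71.72 W.
Step 9 — Reactive power: Q = Im(S) = 628.6 VAR.
Step 10 — Apparent power: |S| = 632.7 VA.
Step 11 — Power factor: PF = P/|S| = 0.1133 (lagging).

(a) P = 71.72 W  (b) Q = 628.6 VAR  (c) S = 632.7 VA  (d) PF = 0.1133 (lagging)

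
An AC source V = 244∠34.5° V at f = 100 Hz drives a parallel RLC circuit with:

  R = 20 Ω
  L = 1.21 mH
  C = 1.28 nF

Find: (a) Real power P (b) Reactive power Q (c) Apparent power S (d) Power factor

Step 1 — Angular frequency: ω = 2π·f = 2π·100 = 628.3 rad/s.
Step 2 — Component impedances:
  R: Z = R = 20 Ω
  L: Z = jωL = j·628.3·0.00121 = 0 + j0.7603 Ω
  C: Z = 1/(jωC) = -j/(ω·C) = 0 - j1.243e+06 Ω
Step 3 — Parallel combination: 1/Z_total = 1/R + 1/L + 1/C; Z_total = 0.02886 + j0.7592 Ω = 0.7597∠87.8° Ω.
Step 4 — Source phasor: V = 244∠34.5° V = 201.1 + j138.2 V.
Step 5 — Current: I = V / Z = 191.8 - j257.6 A = 321.2∠-53.3° A.
Step 6 — Complex power: S = V·I* = 2977 + j7.831e+04 VA.
Step 7 — Real power: P = Re(S) = 2977 W.
Step 8 — Reactive power: Q = Im(S) = 7.831e+04 VAR.
Step 9 — Apparent power: |S| = 7.837e+04 VA.
Step 10 — Power factor: PF = P/|S| = 0.03799 (lagging).

(a) P = 2977 W  (b) Q = 7.831e+04 VAR  (c) S = 7.837e+04 VA  (d) PF = 0.03799 (lagging)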